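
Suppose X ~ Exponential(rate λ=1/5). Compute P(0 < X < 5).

P(0 < X < 5) = ∫_{0}^{5} f(x) dx
where f(x) = \frac{e^{- \frac{x}{5}}}{5}
= 1 - e^{-1}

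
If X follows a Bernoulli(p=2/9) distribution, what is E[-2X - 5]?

For X ~ Bernoulli(p=2/9):
E[X] = \frac{2}{9}
E[-2X - 5] = -2 × E[X] - 5 = - \frac{49}{9}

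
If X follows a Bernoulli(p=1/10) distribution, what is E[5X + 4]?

For X ~ Bernoulli(p=1/10):
E[X] = \frac{1}{10}
E[5X + 4] = 5 × E[X] + 4 = \frac{9}{2}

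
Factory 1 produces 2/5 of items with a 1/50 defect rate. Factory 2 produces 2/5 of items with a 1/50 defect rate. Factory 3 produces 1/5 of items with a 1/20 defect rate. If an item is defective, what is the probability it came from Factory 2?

Using Bayes' theorem:
P(F1) = 2/5, P(D|F1) = 1/50
P(F2) = 2/5, P(D|F2) = 1/50
P(F3) = 1/5, P(D|F3) = 1/20
P(D) = P(D|F1)P(F1) + P(D|F2)P(F2) + P(D|F3)P(F3)
     = \frac{13}{500}
P(F2|D) = P(D|F2)P(F2) / P(D)
= \frac{4}{13}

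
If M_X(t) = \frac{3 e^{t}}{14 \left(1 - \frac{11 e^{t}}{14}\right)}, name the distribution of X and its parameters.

The MGF M(t) = \frac{3 e^{t}}{14 \left(1 - \frac{11 e^{t}}{14}\right)} is the standard form for the Geometric distribution.
Comparing with the known MGF formula identifies: Geometric(p=3/14), X = trial number of first success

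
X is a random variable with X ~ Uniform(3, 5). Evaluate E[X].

For X ~ Uniform(3, 5), the expected value is:
E[X] = 4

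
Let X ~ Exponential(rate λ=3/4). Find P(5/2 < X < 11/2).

P(5/2 < X < 11/2) = ∫_{5/2}^{11/2} f(x) dx
where f(x) = \frac{3 e^{- \frac{3 x}{4}}}{4}
= - \frac{1 - e^{\frac{9}{4}}}{e^{\frac{33}{8}}}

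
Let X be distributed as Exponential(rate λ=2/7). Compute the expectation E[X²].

Using the identity E[X²] = Var(X) + (E[X])²:
E[X] = \frac{7}{2}
Var(X) = \frac{49}{4}
E[X²] = \frac{49}{4} + (\frac{7}{2})²
= \frac{49}{2}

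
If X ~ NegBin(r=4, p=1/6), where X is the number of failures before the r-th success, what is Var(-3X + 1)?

For X ~ NegBin(r=4, p=1/6), where X is the number of failures before the r-th success:
Var(X) = 120
Var(-3X + 1) = (-3)² × Var(X) = 9 × 120 = 1080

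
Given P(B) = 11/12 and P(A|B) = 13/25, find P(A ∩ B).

By definition, P(A|B) = P(A ∩ B) / P(B)
So P(A ∩ B) = P(A|B) × P(B)
= 13/25 × 11/12
= 143/300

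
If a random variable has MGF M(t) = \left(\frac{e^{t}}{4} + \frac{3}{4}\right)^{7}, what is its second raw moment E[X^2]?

To find E[X^2], compute M^(2)(0):
M^(1)(t) = \frac{7 \left(\frac{e^{t}}{4} + \frac{3}{4}\right)^{6} e^{t}}{4}
M^(2)(t) = \frac{7 \left(\frac{e^{t}}{4} + \frac{3}{4}\right)^{6} e^{t}}{4} + \frac{21 \left(\frac{e^{t}}{4} + \frac{3}{4}\right)^{5} e^{2 t}}{8}
M^(2)(0) = \frac{35}{8}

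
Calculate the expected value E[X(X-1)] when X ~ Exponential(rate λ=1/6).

E[X(X-1)] = E[X² - X] = E[X²] - E[X]
E[X] = 6
E[X²] = Var(X) + (E[X])² = 36 + (6)² = 72
E[X(X-1)] = 72 - 6 = 66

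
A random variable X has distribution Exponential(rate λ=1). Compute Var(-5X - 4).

For X ~ Exponential(rate λ=1):
Var(X) = 1
Var(-5X - 4) = (-5)² × Var(X) = 25 × 1 = 25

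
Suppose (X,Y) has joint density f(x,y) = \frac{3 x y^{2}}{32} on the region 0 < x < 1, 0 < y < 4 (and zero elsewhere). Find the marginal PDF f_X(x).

f_X(x) = ∫_0^4 f(x,y) dy
= ∫_0^4 \frac{3 x y^{2}}{32} dy
= 2 x for 0 < x < 1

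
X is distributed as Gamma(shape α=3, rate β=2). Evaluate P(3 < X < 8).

P(3 < X < 8) = ∫_{3}^{8} f(x) dx
where f(x) = 4 x^{2} e^{- 2 x}
= \frac{5 \left(-29 + 5 e^{10}\right)}{e^{16}}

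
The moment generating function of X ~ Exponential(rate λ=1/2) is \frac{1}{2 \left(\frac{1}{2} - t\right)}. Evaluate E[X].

To find E[X], compute M^(1)(0):
M^(1)(t) = \frac{1}{2 \left(\frac{1}{2} - t\right)^{2}}
M^(1)(0) = 2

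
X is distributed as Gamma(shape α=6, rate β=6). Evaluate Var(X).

For X ~ Gamma(shape α=6, rate β=6):
Var(X) = \frac{1}{6}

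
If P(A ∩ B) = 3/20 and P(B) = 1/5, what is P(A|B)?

P(A|B) = P(A ∩ B) / P(B)
= (3/20) / (1/5)
= 3/4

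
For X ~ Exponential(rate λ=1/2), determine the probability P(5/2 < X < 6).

P(5/2 < X < 6) = ∫_{5/2}^{6} f(x) dx
where f(x) = \frac{e^{- \frac{x}{2}}}{2}
= - \frac{1}{e^{3}} + e^{- \frac{5}{4}}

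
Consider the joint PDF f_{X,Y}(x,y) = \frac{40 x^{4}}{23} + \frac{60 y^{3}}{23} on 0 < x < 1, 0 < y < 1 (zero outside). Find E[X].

E[X] = ∫_0^1 ∫_0^1 x × f(x,y) dy dx
= ∫_0^1 ∫_0^1 x × (\frac{40 x^{4}}{23} + \frac{60 y^{3}}{23}) dy dx
= \frac{85}{138}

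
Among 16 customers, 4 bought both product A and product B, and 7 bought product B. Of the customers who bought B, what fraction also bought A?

P(A ∩ B) = 4/16 = 1/4
P(B) = 7/16
P(A|B) = P(A ∩ B) / P(B) = (1/4) / (7/16) = 4/7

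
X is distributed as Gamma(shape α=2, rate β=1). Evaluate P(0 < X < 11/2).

P(0 < X < 11/2) = ∫_{0}^{11/2} f(x) dx
where f(x) = x e^{- x}
= 1 - \frac{13}{2 e^{\frac{11}{2}}}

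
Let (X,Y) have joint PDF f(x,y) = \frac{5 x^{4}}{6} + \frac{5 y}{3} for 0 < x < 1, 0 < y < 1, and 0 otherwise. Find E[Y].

E[Y] = ∫_0^1 ∫_0^1 y × f(x,y) dx dy
= \frac{23}{36}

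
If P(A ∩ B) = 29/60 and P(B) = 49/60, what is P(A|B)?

P(A|B) = P(A ∩ B) / P(B)
= (29/60) / (49/60)
= 29/49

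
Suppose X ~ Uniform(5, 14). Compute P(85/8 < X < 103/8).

P(85/8 < X < 103/8) = ∫_{85/8}^{103/8} f(x) dx
where f(x) = \frac{1}{9}
= \frac{1}{4}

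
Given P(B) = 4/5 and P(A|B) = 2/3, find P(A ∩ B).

By definition, P(A|B) = P(A ∩ B) / P(B)
So P(A ∩ B) = P(A|B) × P(B)
= 2/3 × 4/5
= 8/15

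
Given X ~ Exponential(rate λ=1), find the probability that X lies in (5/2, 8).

P(5/2 < X < 8) = ∫_{5/2}^{8} f(x) dx
where f(x) = e^{- x}
= - \frac{1}{e^{8}} + e^{- \frac{5}{2}}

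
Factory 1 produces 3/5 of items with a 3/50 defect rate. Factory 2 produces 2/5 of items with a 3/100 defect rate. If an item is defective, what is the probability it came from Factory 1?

Using Bayes' theorem:
P(F1) = 3/5, P(D|F1) = 3/50
P(F2) = 2/5, P(D|F2) = 3/100
P(D) = P(D|F1)P(F1) + P(D|F2)P(F2)
     = \frac{6}{125}
P(F1|D) = P(D|F1)P(F1) / P(D)
= \frac{3}{4}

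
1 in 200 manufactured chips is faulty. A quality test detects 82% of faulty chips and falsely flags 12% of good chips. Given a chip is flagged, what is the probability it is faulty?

Let D = the rare event, + = positive/flagged.
P(D) = 1/200
P(+|D) = 82/100 = 41/50
P(+|D') = 12/100 = 3/25
P(+) = P(+|D)P(D) + P(+|D')P(D')
     = \frac{41}{50} × \frac{1}{200} + \frac{3}{25} × \frac{199}{200}
     = \frac{247}{2000}
P(D|+) = P(+|D)P(D)/P(+) = \frac{41}{1235}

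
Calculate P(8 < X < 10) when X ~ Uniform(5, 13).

P(8 < X < 10) = ∫_{8}^{10} f(x) dx
where f(x) = \frac{1}{8}
= \frac{1}{4}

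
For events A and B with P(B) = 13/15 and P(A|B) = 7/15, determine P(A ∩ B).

By definition, P(A|B) = P(A ∩ B) / P(B)
So P(A ∩ B) = P(A|B) × P(B)
= 7/15 × 13/15
= 91/225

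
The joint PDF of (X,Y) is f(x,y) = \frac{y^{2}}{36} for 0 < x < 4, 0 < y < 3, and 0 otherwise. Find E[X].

f_X(x) = ∫_0^3 \frac{y^{2}}{36} dy = \frac{1}{4}
E[X] = ∫_0^4 x × (\frac{1}{4}) dx = 2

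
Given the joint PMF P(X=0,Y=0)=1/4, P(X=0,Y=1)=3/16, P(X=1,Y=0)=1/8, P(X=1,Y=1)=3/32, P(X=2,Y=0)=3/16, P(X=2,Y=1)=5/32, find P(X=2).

P(X=2) = P(X=2,Y=0) + P(X=2,Y=1)
= 3/16 + 5/32
= 11/32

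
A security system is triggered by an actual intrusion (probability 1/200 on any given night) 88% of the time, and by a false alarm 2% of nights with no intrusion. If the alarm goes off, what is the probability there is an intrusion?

Let D = the rare event, + = positive/flagged.
P(D) = 1/200
P(+|D) = 88/100 = 22/25
P(+|D') = 2/100 = 1/50
P(+) = P(+|D)P(D) + P(+|D')P(D')
     = \frac{22}{25} × \frac{1}{200} + \frac{1}{50} × \frac{199}{200}
     = \frac{243}{10000}
P(D|+) = P(+|D)P(D)/P(+) = \frac{44}{243}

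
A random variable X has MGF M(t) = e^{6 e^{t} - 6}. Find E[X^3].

To find E[X^3], compute M^(3)(0):
M^(1)(t) = 6 e^{t} e^{6 e^{t} - 6}
M^(2)(t) = 36 e^{2 t} e^{6 e^{t} - 6} + 6 e^{t} e^{6 e^{t} - 6}
M^(3)(t) = 216 e^{3 t} e^{6 e^{t} - 6} + 108 e^{2 t} e^{6 e^{t} - 6} + 6 e^{t} e^{6 e^{t} - 6}
M^(3)(0) = 330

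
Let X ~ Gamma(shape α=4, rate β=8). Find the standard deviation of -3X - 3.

For X ~ Gamma(shape α=4, rate β=8):
Var(X) = \frac{1}{16}
SD(X) = √(Var(X)) = √(\frac{1}{16}) = \frac{1}{4}
SD(-3X - 3) = |-3| × SD(X) = 3 × \frac{1}{4} = \frac{3}{4}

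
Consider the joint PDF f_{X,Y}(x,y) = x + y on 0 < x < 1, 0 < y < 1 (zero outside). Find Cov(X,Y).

E[XY] = ∫∫ xy × f(x,y) dx dy = \frac{1}{3}
E[X] = \frac{7}{12}
E[Y] = \frac{7}{12}
Cov(X,Y) = E[XY] - E[X]E[Y] = - \frac{1}{144}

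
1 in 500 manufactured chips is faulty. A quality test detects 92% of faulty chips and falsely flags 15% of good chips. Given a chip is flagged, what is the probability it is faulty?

Let D = the rare event, + = positive/flagged.
P(D) = 1/500
P(+|D) = 92/100 = 23/25
P(+|D') = 15/100 = 3/20
P(+) = P(+|D)P(D) + P(+|D')P(D')
     = \frac{23}{25} × \frac{1}{500} + \frac{3}{20} × \frac{499}{500}
     = \frac{7577}{50000}
P(D|+) = P(+|D)P(D)/P(+) = \frac{92}{7577}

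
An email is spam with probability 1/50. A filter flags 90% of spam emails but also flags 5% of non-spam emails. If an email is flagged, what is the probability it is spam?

Let D = the rare event, + = positive/flagged.
P(D) = 1/50
P(+|D) = 90/100 = 9/10
P(+|D') = 5/100 = 1/20
P(+) = P(+|D)P(D) + P(+|D')P(D')
     = \frac{9}{10} × \frac{1}{50} + \frac{1}{20} × \frac{49}{50}
     = \frac{67}{1000}
P(D|+) = P(+|D)P(D)/P(+) = \frac{18}{67}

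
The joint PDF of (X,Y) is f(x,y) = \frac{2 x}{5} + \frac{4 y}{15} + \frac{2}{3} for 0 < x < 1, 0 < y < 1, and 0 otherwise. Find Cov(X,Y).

E[XY] = ∫∫ xy × f(x,y) dx dy = \frac{5}{18}
E[X] = \frac{8}{15}
E[Y] = \frac{47}{90}
Cov(X,Y) = E[XY] - E[X]E[Y] = - \frac{1}{1350}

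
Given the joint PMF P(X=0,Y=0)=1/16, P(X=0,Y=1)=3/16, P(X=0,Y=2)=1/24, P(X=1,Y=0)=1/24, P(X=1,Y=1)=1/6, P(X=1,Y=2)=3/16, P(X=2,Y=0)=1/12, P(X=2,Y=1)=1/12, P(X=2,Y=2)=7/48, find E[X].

First find marginal of X:
P(X=0) = 7/24
P(X=1) = 19/48
P(X=2) = 5/16
E[X] = 0 × 7/24 + 1 × 19/48 + 2 × 5/16 = 49/48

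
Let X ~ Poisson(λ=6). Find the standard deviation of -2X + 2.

For X ~ Poisson(λ=6):
Var(X) = 6
SD(X) = √(Var(X)) = √(6) = \sqrt{6}
SD(-2X + 2) = |-2| × SD(X) = 2 × \sqrt{6} = 2 \sqrt{6}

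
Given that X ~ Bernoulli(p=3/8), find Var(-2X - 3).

For X ~ Bernoulli(p=3/8):
Var(X) = \frac{15}{64}
Var(-2X - 3) = (-2)² × Var(X) = 4 × \frac{15}{64} = \frac{15}{16}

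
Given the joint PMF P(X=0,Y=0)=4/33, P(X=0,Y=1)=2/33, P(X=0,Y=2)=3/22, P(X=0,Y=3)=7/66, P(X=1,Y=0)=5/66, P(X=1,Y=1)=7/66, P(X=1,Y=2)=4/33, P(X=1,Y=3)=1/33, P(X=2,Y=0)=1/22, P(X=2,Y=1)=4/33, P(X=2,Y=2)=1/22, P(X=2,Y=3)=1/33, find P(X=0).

P(X=0) = P(X=0,Y=0) + P(X=0,Y=1) + P(X=0,Y=2) + P(X=0,Y=3)
= 4/33 + 2/33 + 3/22 + 7/66
= 14/33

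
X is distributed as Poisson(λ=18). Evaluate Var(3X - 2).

For X ~ Poisson(λ=18):
Var(X) = 18
Var(3X - 2) = (3)² × Var(X) = 9 × 18 = 162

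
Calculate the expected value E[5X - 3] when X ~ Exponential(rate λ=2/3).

For X ~ Exponential(rate λ=2/3):
E[X] = \frac{3}{2}
E[5X - 3] = 5 × E[X] - 3 = \frac{9}{2}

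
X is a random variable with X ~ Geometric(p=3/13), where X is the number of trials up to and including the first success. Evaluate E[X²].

Using the identity E[X²] = Var(X) + (E[X])²:
E[X] = \frac{13}{3}
Var(X) = \frac{130}{9}
E[X²] = \frac{130}{9} + (\frac{13}{3})²
= \frac{299}{9}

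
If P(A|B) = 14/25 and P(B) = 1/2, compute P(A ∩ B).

By definition, P(A|B) = P(A ∩ B) / P(B)
So P(A ∩ B) = P(A|B) × P(B)
= 14/25 × 1/2
= 7/25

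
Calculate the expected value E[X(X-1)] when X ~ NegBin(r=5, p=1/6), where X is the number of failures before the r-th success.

E[X(X-1)] = E[X² - X] = E[X²] - E[X]
E[X] = 25
E[X²] = Var(X) + (E[X])² = 150 + (25)² = 775
E[X(X-1)] = 775 - 25 = 750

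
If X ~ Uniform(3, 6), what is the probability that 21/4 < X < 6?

P(21/4 < X < 6) = ∫_{21/4}^{6} f(x) dx
where f(x) = \frac{1}{3}
= \frac{1}{4}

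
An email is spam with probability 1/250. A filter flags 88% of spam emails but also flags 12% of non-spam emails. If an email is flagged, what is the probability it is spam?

Let D = the rare event, + = positive/flagged.
P(D) = 1/250
P(+|D) = 88/100 = 22/25
P(+|D') = 12/100 = 3/25
P(+) = P(+|D)P(D) + P(+|D')P(D')
     = \frac{22}{25} × \frac{1}{250} + \frac{3}{25} × \frac{249}{250}
     = \frac{769}{6250}
P(D|+) = P(+|D)P(D)/P(+) = \frac{22}{769}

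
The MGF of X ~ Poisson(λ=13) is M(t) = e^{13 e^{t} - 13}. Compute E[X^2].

To find E[X^2], compute M^(2)(0):
M^(1)(t) = 13 e^{t} e^{13 e^{t} - 13}
M^(2)(t) = 169 e^{2 t} e^{13 e^{t} - 13} + 13 e^{t} e^{13 e^{t} - 13}
M^(2)(0) = 182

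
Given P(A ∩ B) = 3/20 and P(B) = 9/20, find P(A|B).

P(A|B) = P(A ∩ B) / P(B)
= (3/20) / (9/20)
= 1/3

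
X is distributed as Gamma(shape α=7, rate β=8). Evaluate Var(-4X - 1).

For X ~ Gamma(shape α=7, rate β=8):
Var(X) = \frac{7}{64}
Var(-4X - 1) = (-4)² × Var(X) = 16 × \frac{7}{64} = \frac{7}{4}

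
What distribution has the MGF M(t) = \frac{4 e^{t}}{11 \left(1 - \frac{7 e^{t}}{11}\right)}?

The MGF M(t) = \frac{4 e^{t}}{11 \left(1 - \frac{7 e^{t}}{11}\right)} is the standard form for the Geometric distribution.
Comparing with the known MGF formula identifies: Geometric(p=4/11), X = trial number of first success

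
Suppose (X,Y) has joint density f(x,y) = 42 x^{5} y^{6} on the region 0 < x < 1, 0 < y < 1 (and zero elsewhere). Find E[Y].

E[Y] = ∫_0^1 ∫_0^1 y × f(x,y) dx dy
= \frac{7}{8}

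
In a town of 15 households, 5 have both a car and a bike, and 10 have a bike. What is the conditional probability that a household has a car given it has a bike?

P(A ∩ B) = 5/15 = 1/3
P(B) = 10/15 = 2/3
P(A|B) = P(A ∩ B) / P(B) = (1/3) / (2/3) = 1/2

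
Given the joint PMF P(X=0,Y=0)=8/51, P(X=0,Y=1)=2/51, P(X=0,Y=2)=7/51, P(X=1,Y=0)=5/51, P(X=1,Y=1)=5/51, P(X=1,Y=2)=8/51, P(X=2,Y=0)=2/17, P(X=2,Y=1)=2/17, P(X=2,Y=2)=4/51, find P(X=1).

P(X=1) = P(X=1,Y=0) + P(X=1,Y=1) + P(X=1,Y=2)
= 5/51 + 5/51 + 8/51
= 6/17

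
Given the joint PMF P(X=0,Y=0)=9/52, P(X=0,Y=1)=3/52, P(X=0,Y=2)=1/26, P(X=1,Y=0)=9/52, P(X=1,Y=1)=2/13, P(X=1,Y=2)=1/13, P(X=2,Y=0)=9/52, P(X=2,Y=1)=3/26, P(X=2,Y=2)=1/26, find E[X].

First find marginal of X:
P(X=0) = 7/26
P(X=1) = 21/52
P(X=2) = 17/52
E[X] = 0 × 7/26 + 1 × 21/52 + 2 × 17/52 = 55/52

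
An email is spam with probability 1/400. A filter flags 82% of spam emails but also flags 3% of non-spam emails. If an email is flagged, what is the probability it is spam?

Let D = the rare event, + = positive/flagged.
P(D) = 1/400
P(+|D) = 82/100 = 41/50
P(+|D') = 3/100
P(+) = P(+|D)P(D) + P(+|D')P(D')
     = \frac{41}{50} × \frac{1}{400} + \frac{3}{100} × \frac{399}{400}
     = \frac{1279}{40000}
P(D|+) = P(+|D)P(D)/P(+) = \frac{82}{1279}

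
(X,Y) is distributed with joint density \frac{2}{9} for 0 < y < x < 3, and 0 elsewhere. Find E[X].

f_X(x) = ∫_0^x \frac{2}{9} dy = \frac{2 x}{9}
E[X] = ∫_0^3 x × (\frac{2 x}{9}) dx = 2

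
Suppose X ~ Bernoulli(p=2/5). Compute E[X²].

Using the identity E[X²] = Var(X) + (E[X])²:
E[X] = \frac{2}{5}
Var(X) = \frac{6}{25}
E[X²] = \frac{6}{25} + (\frac{2}{5})²
= \frac{2}{5}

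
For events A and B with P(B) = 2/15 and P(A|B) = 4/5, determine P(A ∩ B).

By definition, P(A|B) = P(A ∩ B) / P(B)
So P(A ∩ B) = P(A|B) × P(B)
= 4/5 × 2/15
= 8/75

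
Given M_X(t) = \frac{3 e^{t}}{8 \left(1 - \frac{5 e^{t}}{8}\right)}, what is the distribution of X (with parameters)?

The MGF M(t) = \frac{3 e^{t}}{8 \left(1 - \frac{5 e^{t}}{8}\right)} is the standard form for the Geometric distribution.
Comparing with the known MGF formula identifies: Geometric(p=3/8), X = trial number of first success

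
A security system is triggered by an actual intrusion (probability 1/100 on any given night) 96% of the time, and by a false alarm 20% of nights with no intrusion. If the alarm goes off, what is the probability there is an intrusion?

Let D = the rare event, + = positive/flagged.
P(D) = 1/100
P(+|D) = 96/100 = 24/25
P(+|D') = 20/100 = 1/5
P(+) = P(+|D)P(D) + P(+|D')P(D')
     = \frac{24}{25} × \frac{1}{100} + \frac{1}{5} × \frac{99}{100}
     = \frac{519}{2500}
P(D|+) = P(+|D)P(D)/P(+) = \frac{8}{173}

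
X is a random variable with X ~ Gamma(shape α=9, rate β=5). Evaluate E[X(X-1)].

E[X(X-1)] = E[X² - X] = E[X²] - E[X]
E[X] = \frac{9}{5}
E[X²] = Var(X) + (E[X])² = \frac{9}{25} + (\frac{9}{5})² = \frac{18}{5}
E[X(X-1)] = \frac{18}{5} - \frac{9}{5} = \frac{9}{5}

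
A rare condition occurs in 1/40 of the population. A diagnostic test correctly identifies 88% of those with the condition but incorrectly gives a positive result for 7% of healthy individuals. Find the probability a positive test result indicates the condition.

Let D = the rare event, + = positive/flagged.
P(D) = 1/40
P(+|D) = 88/100 = 22/25
P(+|D') = 7/100
P(+) = P(+|D)P(D) + P(+|D')P(D')
     = \frac{22}{25} × \frac{1}{40} + \frac{7}{100} × \frac{39}{40}
     = \frac{361}{4000}
P(D|+) = P(+|D)P(D)/P(+) = \frac{88}{361}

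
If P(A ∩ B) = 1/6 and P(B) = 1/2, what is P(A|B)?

P(A|B) = P(A ∩ B) / P(B)
= (1/6) / (1/2)
= 1/3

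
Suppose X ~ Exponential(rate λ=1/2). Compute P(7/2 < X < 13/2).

P(7/2 < X < 13/2) = ∫_{7/2}^{13/2} f(x) dx
where f(x) = \frac{e^{- \frac{x}{2}}}{2}
= - \frac{1 - e^{\frac{3}{2}}}{e^{\frac{13}{4}}}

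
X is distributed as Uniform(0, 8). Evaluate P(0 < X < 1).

P(0 < X < 1) = ∫_{0}^{1} f(x) dx
where f(x) = \frac{1}{8}
= \frac{1}{8}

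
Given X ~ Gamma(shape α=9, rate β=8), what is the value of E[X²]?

Using the identity E[X²] = Var(X) + (E[X])²:
E[X] = \frac{9}{8}
Var(X) = \frac{9}{64}
E[X²] = \frac{9}{64} + (\frac{9}{8})²
= \frac{45}{32}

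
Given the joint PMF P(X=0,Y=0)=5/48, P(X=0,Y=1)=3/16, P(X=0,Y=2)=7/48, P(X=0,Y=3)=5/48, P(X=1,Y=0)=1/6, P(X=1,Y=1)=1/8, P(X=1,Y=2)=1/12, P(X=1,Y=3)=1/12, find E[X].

First find marginal of X:
P(X=0) = 13/24
P(X=1) = 11/24
E[X] = 0 × 13/24 + 1 × 11/24 = 11/24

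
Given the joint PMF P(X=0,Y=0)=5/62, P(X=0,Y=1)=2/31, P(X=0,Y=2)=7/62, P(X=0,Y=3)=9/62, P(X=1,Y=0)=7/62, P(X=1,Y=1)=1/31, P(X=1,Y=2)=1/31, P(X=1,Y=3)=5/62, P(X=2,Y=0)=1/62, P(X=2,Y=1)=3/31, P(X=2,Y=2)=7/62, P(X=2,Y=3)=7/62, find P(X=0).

P(X=0) = P(X=0,Y=0) + P(X=0,Y=1) + P(X=0,Y=2) + P(X=0,Y=3)
= 5/62 + 2/31 + 7/62 + 9/62
= 25/62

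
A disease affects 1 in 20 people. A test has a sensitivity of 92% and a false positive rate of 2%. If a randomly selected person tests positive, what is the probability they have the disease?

Let D = the rare event, + = positive/flagged.
P(D) = 1/20
P(+|D) = 92/100 = 23/25
P(+|D') = 2/100 = 1/50
P(+) = P(+|D)P(D) + P(+|D')P(D')
     = \frac{23}{25} × \frac{1}{20} + \frac{1}{50} × \frac{19}{20}
     = \frac{13}{200}
P(D|+) = P(+|D)P(D)/P(+) = \frac{46}{65}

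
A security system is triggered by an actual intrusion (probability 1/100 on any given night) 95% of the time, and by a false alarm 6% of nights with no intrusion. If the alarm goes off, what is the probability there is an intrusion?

Let D = the rare event, + = positive/flagged.
P(D) = 1/100
P(+|D) = 95/100 = 19/20
P(+|D') = 6/100 = 3/50
P(+) = P(+|D)P(D) + P(+|D')P(D')
     = \frac{19}{20} × \frac{1}{100} + \frac{3}{50} × \frac{99}{100}
     = \frac{689}{10000}
P(D|+) = P(+|D)P(D)/P(+) = \frac{95}{689}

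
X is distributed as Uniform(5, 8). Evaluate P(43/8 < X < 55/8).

P(43/8 < X < 55/8) = ∫_{43/8}^{55/8} f(x) dx
where f(x) = \frac{1}{3}
= \frac{1}{2}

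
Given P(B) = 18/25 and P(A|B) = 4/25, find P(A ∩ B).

By definition, P(A|B) = P(A ∩ B) / P(B)
So P(A ∩ B) = P(A|B) × P(B)
= 4/25 × 18/25
= 72/625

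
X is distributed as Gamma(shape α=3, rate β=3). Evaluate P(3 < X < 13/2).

P(3 < X < 13/2) = ∫_{3}^{13/2} f(x) dx
where f(x) = \frac{27 x^{2} e^{- 3 x}}{2}
= - \frac{1685}{8 e^{\frac{39}{2}}} + \frac{101}{2 e^{9}}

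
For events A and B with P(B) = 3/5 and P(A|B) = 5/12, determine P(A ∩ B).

By definition, P(A|B) = P(A ∩ B) / P(B)
So P(A ∩ B) = P(A|B) × P(B)
= 5/12 × 3/5
= 1/4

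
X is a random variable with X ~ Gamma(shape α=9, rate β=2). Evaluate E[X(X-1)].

E[X(X-1)] = E[X² - X] = E[X²] - E[X]
E[X] = \frac{9}{2}
E[X²] = Var(X) + (E[X])² = \frac{9}{4} + (\frac{9}{2})² = \frac{45}{2}
E[X(X-1)] = \frac{45}{2} - \frac{9}{2} = 18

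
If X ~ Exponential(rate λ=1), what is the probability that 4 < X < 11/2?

P(4 < X < 11/2) = ∫_{4}^{11/2} f(x) dx
where f(x) = e^{- x}
= - \frac{1}{e^{\frac{11}{2}}} + e^{-4}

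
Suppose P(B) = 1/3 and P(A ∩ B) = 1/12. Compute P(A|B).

P(A|B) = P(A ∩ B) / P(B)
= (1/12) / (1/3)
= 1/4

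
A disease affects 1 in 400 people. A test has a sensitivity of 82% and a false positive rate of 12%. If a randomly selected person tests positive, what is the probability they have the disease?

Let D = the rare event, + = positive/flagged.
P(D) = 1/400
P(+|D) = 82/100 = 41/50
P(+|D') = 12/100 = 3/25
P(+) = P(+|D)P(D) + P(+|D')P(D')
     = \frac{41}{50} × \frac{1}{400} + \frac{3}{25} × \frac{399}{400}
     = \frac{487}{4000}
P(D|+) = P(+|D)P(D)/P(+) = \frac{41}{2435}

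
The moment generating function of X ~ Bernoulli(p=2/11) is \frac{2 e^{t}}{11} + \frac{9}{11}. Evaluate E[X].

To find E[X], compute M^(1)(0):
M^(1)(t) = \frac{2 e^{t}}{11}
M^(1)(0) = \frac{2}{11}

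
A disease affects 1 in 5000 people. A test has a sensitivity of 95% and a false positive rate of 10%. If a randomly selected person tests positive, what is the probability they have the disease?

Let D = the rare event, + = positive/flagged.
P(D) = 1/5000
P(+|D) = 95/100 = 19/20
P(+|D') = 10/100 = 1/10
P(+) = P(+|D)P(D) + P(+|D')P(D')
     = \frac{19}{20} × \frac{1}{5000} + \frac{1}{10} × \frac{4999}{5000}
     = \frac{10017}{100000}
P(D|+) = P(+|D)P(D)/P(+) = \frac{19}{10017}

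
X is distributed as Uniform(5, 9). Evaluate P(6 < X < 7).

P(6 < X < 7) = ∫_{6}^{7} f(x) dx
where f(x) = \frac{1}{4}
= \frac{1}{4}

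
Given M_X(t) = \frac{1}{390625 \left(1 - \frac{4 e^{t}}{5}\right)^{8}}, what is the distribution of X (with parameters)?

The MGF M(t) = \frac{1}{390625 \left(1 - \frac{4 e^{t}}{5}\right)^{8}} is the standard form for the NegativeBinomial distribution.
Comparing with the known MGF formula identifies: NegBin(r=8, p=1/5), X = failures before r-th success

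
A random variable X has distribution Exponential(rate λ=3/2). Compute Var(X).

For X ~ Exponential(rate λ=3/2):
Var(X) = \frac{4}{9}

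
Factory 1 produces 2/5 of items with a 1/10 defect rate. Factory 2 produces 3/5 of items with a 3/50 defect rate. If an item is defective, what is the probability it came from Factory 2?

Using Bayes' theorem:
P(F1) = 2/5, P(D|F1) = 1/10
P(F2) = 3/5, P(D|F2) = 3/50
P(D) = P(D|F1)P(F1) + P(D|F2)P(F2)
     = \frac{19}{250}
P(F2|D) = P(D|F2)P(F2) / P(D)
= \frac{9}{19}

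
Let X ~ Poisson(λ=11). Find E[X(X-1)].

E[X(X-1)] = E[X² - X] = E[X²] - E[X]
E[X] = 11
E[X²] = Var(X) + (E[X])² = 11 + (11)² = 132
E[X(X-1)] = 132 - 11 = 121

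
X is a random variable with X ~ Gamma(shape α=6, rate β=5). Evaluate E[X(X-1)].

E[X(X-1)] = E[X² - X] = E[X²] - E[X]
E[X] = \frac{6}{5}
E[X²] = Var(X) + (E[X])² = \frac{6}{25} + (\frac{6}{5})² = \frac{42}{25}
E[X(X-1)] = \frac{42}{25} - \frac{6}{5} = \frac{12}{25}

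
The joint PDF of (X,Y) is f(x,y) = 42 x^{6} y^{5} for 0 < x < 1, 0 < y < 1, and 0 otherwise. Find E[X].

E[X] = ∫_0^1 ∫_0^1 x × f(x,y) dy dx
= ∫_0^1 ∫_0^1 x × (42 x^{6} y^{5}) dy dx
= \frac{7}{8}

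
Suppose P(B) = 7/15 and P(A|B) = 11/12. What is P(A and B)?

By definition, P(A|B) = P(A ∩ B) / P(B)
So P(A ∩ B) = P(A|B) × P(B)
= 11/12 × 7/15
= 77/180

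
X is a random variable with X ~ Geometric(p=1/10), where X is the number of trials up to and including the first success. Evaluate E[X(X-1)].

E[X(X-1)] = E[X² - X] = E[X²] - E[X]
E[X] = 10
E[X²] = Var(X) + (E[X])² = 90 + (10)² = 190
E[X(X-1)] = 190 - 10 = 180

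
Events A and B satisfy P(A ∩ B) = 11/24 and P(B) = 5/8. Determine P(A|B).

P(A|B) = P(A ∩ B) / P(B)
= (11/24) / (5/8)
= 11/15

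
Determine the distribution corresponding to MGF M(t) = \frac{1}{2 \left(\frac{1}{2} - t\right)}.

The MGF M(t) = \frac{1}{2 \left(\frac{1}{2} - t\right)} is the standard form for the Exponential distribution.
Comparing with the known MGF formula identifies: Exponential(rate λ=1/2)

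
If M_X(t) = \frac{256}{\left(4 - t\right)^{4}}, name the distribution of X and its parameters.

The MGF M(t) = \frac{256}{\left(4 - t\right)^{4}} is the standard form for the Gamma distribution.
Comparing with the known MGF formula identifies: Gamma(shape α=4, rate β=4)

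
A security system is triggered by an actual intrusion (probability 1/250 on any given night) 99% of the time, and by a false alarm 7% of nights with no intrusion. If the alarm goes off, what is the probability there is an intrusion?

Let D = the rare event, + = positive/flagged.
P(D) = 1/250
P(+|D) = 99/100
P(+|D') = 7/100
P(+) = P(+|D)P(D) + P(+|D')P(D')
     = \frac{99}{100} × \frac{1}{250} + \frac{7}{100} × \frac{249}{250}
     = \frac{921}{12500}
P(D|+) = P(+|D)P(D)/P(+) = \frac{33}{614}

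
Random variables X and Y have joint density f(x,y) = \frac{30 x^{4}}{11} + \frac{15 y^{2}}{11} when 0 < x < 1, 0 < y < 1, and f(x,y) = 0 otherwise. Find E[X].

E[X] = ∫_0^1 ∫_0^1 x × f(x,y) dy dx
= ∫_0^1 ∫_0^1 x × (\frac{30 x^{4}}{11} + \frac{15 y^{2}}{11}) dy dx
= \frac{15}{22}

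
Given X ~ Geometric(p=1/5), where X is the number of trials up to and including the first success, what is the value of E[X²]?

Using the identity E[X²] = Var(X) + (E[X])²:
E[X] = 5
Var(X) = 20
E[X²] = 20 + (5)²
= 45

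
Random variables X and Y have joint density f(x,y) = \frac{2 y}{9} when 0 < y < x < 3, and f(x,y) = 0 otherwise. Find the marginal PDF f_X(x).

f_X(x) = ∫_0^x \frac{2 y}{9} dy = \frac{x^{2}}{9}
for 0 < x < 3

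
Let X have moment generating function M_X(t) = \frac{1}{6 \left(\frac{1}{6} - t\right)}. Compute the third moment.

To find E[X^3], compute M^(3)(0):
M^(1)(t) = \frac{1}{6 \left(\frac{1}{6} - t\right)^{2}}
M^(2)(t) = \frac{1}{3 \left(\frac{1}{6} - t\right)^{3}}
M^(3)(t) = \frac{1}{\left(\frac{1}{6} - t\right)^{4}}
M^(3)(0) = 1296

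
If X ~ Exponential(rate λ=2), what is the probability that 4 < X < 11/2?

P(4 < X < 11/2) = ∫_{4}^{11/2} f(x) dx
where f(x) = 2 e^{- 2 x}
= - \frac{1 - e^{3}}{e^{11}}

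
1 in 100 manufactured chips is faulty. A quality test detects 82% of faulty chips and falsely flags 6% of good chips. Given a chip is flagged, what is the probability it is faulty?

Let D = the rare event, + = positive/flagged.
P(D) = 1/100
P(+|D) = 82/100 = 41/50
P(+|D') = 6/100 = 3/50
P(+) = P(+|D)P(D) + P(+|D')P(D')
     = \frac{41}{50} × \frac{1}{100} + \frac{3}{50} × \frac{99}{100}
     = \frac{169}{2500}
P(D|+) = P(+|D)P(D)/P(+) = \frac{41}{338}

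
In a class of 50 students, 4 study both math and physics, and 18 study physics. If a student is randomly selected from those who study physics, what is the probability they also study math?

P(A ∩ B) = 4/50 = 2/25
P(B) = 18/50 = 9/25
P(A|B) = P(A ∩ B) / P(B) = (2/25) / (9/25) = 2/9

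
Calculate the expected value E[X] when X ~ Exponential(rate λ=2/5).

For X ~ Exponential(rate λ=2/5), the expected value is:
E[X] = \frac{5}{2}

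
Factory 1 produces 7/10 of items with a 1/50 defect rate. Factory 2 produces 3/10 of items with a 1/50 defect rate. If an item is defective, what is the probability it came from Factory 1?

Using Bayes' theorem:
P(F1) = 7/10, P(D|F1) = 1/50
P(F2) = 3/10, P(D|F2) = 1/50
P(D) = P(D|F1)P(F1) + P(D|F2)P(F2)
     = \frac{1}{50}
P(F1|D) = P(D|F1)P(F1) / P(D)
= \frac{7}{10}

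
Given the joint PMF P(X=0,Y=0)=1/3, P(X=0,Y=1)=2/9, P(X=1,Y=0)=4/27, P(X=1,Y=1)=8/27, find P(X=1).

P(X=1) = P(X=1,Y=0) + P(X=1,Y=1)
= 4/27 + 8/27
= 4/9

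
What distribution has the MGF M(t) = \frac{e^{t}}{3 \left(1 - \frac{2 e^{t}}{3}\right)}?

The MGF M(t) = \frac{e^{t}}{3 \left(1 - \frac{2 e^{t}}{3}\right)} is the standard form for the Geometric distribution.
Comparing with the known MGF formula identifies: Geometric(p=1/3), X = trial number of first success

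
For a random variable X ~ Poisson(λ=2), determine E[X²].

Using the identity E[X²] = Var(X) + (E[X])²:
E[X] = 2
Var(X) = 2
E[X²] = 2 + (2)²
= 6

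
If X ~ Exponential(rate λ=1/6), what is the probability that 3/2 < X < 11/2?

P(3/2 < X < 11/2) = ∫_{3/2}^{11/2} f(x) dx
where f(x) = \frac{e^{- \frac{x}{6}}}{6}
= - \frac{1}{e^{\frac{11}{12}}} + e^{- \frac{1}{4}}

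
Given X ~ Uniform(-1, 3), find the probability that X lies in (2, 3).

P(2 < X < 3) = ∫_{2}^{3} f(x) dx
where f(x) = \frac{1}{4}
= \frac{1}{4}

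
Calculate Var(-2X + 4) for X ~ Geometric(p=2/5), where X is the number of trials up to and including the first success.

For X ~ Geometric(p=2/5), where X is the number of trials up to and including the first success:
Var(X) = \frac{15}{4}
Var(-2X + 4) = (-2)² × Var(X) = 4 × \frac{15}{4} = 15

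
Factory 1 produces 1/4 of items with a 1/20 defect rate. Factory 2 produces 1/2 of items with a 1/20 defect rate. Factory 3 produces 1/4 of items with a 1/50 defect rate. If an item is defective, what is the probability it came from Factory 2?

Using Bayes' theorem:
P(F1) = 1/4, P(D|F1) = 1/20
P(F2) = 1/2, P(D|F2) = 1/20
P(F3) = 1/4, P(D|F3) = 1/50
P(D) = P(D|F1)P(F1) + P(D|F2)P(F2) + P(D|F3)P(F3)
     = \frac{17}{400}
P(F2|D) = P(D|F2)P(F2) / P(D)
= \frac{10}{17}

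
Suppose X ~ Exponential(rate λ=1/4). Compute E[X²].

Using the identity E[X²] = Var(X) + (E[X])²:
E[X] = 4
Var(X) = 16
E[X²] = 16 + (4)²
= 32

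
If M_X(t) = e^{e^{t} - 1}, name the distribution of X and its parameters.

The MGF M(t) = e^{e^{t} - 1} is the standard form for the Poisson distribution.
Comparing with the known MGF formula identifies: Poisson(λ=1)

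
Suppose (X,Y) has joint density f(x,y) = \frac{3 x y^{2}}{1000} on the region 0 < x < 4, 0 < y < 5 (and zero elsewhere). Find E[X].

f_X(x) = ∫_0^5 \frac{3 x y^{2}}{1000} dy = \frac{x}{8}
E[X] = ∫_0^4 x × (\frac{x}{8}) dx = \frac{8}{3}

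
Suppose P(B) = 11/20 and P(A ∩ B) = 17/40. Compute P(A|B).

P(A|B) = P(A ∩ B) / P(B)
= (17/40) / (11/20)
= 17/22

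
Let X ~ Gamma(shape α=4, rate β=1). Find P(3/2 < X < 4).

P(3/2 < X < 4) = ∫_{3/2}^{4} f(x) dx
where f(x) = \frac{x^{3} e^{- x}}{6}
= - \frac{71}{3 e^{4}} + \frac{67}{16 e^{\frac{3}{2}}}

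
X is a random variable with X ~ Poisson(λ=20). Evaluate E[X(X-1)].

E[X(X-1)] = E[X² - X] = E[X²] - E[X]
E[X] = 20
E[X²] = Var(X) + (E[X])² = 20 + (20)² = 420
E[X(X-1)] = 420 - 20 = 400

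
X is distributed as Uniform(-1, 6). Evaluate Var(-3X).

For X ~ Uniform(-1, 6):
Var(X) = \frac{49}{12}
Var(-3X) = (-3)² × Var(X) = 9 × \frac{49}{12} = \frac{147}{4}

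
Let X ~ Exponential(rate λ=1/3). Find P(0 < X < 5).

P(0 < X < 5) = ∫_{0}^{5} f(x) dx
where f(x) = \frac{e^{- \frac{x}{3}}}{3}
= 1 - e^{- \frac{5}{3}}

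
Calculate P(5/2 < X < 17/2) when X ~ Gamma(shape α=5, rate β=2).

P(5/2 < X < 17/2) = ∫_{5/2}^{17/2} f(x) dx
where f(x) = \frac{4 x^{4} e^{- 2 x}}{3}
= \frac{-35691 + 523 e^{12}}{8 e^{17}}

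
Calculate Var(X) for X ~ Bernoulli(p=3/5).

For X ~ Bernoulli(p=3/5):
Var(X) = \frac{6}{25}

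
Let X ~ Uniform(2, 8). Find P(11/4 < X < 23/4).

P(11/4 < X < 23/4) = ∫_{11/4}^{23/4} f(x) dx
where f(x) = \frac{1}{6}
= \frac{1}{2}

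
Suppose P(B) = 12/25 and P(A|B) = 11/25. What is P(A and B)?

By definition, P(A|B) = P(A ∩ B) / P(B)
So P(A ∩ B) = P(A|B) × P(B)
= 11/25 × 12/25
= 132/625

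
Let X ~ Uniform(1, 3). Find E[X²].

Using the identity E[X²] = Var(X) + (E[X])²:
E[X] = 2
Var(X) = \frac{1}{3}
E[X²] = \frac{1}{3} + (2)²
= \frac{13}{3}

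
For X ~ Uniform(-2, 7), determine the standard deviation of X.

For X ~ Uniform(-2, 7):
Var(X) = \frac{27}{4}
SD(X) = √(Var(X)) = √(\frac{27}{4}) = \frac{3 \sqrt{3}}{2}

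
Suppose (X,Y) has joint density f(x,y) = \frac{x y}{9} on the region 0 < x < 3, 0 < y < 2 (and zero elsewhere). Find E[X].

f_X(x) = ∫_0^2 \frac{x y}{9} dy = \frac{2 x}{9}
E[X] = ∫_0^3 x × (\frac{2 x}{9}) dx = 2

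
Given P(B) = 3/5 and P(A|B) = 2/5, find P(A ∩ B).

By definition, P(A|B) = P(A ∩ B) / P(B)
So P(A ∩ B) = P(A|B) × P(B)
= 2/5 × 3/5
= 6/25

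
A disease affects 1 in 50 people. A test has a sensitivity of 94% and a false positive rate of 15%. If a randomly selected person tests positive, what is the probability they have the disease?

Let D = the rare event, + = positive/flagged.
P(D) = 1/50
P(+|D) = 94/100 = 47/50
P(+|D') = 15/100 = 3/20
P(+) = P(+|D)P(D) + P(+|D')P(D')
     = \frac{47}{50} × \frac{1}{50} + \frac{3}{20} × \frac{49}{50}
     = \frac{829}{5000}
P(D|+) = P(+|D)P(D)/P(+) = \frac{94}{829}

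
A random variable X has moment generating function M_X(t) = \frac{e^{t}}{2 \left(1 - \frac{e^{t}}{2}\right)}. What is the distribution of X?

The MGF M(t) = \frac{e^{t}}{2 \left(1 - \frac{e^{t}}{2}\right)} is the standard form for the Geometric distribution.
Comparing with the known MGF formula identifies: Geometric(p=1/2), X = trial number of first success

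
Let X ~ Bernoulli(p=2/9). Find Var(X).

For X ~ Bernoulli(p=2/9):
Var(X) = \frac{14}{81}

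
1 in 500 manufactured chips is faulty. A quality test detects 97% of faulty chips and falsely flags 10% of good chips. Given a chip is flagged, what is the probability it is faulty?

Let D = the rare event, + = positive/flagged.
P(D) = 1/500
P(+|D) = 97/100
P(+|D') = 10/100 = 1/10
P(+) = P(+|D)P(D) + P(+|D')P(D')
     = \frac{97}{100} × \frac{1}{500} + \frac{1}{10} × \frac{499}{500}
     = \frac{5087}{50000}
P(D|+) = P(+|D)P(D)/P(+) = \frac{97}{5087}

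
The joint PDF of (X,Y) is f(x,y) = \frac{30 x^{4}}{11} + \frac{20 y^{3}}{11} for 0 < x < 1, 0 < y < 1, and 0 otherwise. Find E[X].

E[X] = ∫_0^1 ∫_0^1 x × f(x,y) dy dx
= ∫_0^1 ∫_0^1 x × (\frac{30 x^{4}}{11} + \frac{20 y^{3}}{11}) dy dx
= \frac{15}{22}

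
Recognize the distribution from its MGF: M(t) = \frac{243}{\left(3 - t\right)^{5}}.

The MGF M(t) = \frac{243}{\left(3 - t\right)^{5}} is the standard form for the Gamma distribution.
Comparing with the known MGF formula identifies: Gamma(shape α=5, rate β=3)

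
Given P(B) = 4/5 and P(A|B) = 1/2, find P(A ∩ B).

By definition, P(A|B) = P(A ∩ B) / P(B)
So P(A ∩ B) = P(A|B) × P(B)
= 1/2 × 4/5
= 2/5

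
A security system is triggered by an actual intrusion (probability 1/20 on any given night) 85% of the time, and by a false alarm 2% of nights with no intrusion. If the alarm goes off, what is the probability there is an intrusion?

Let D = the rare event, + = positive/flagged.
P(D) = 1/20
P(+|D) = 85/100 = 17/20
P(+|D') = 2/100 = 1/50
P(+) = P(+|D)P(D) + P(+|D')P(D')
     = \frac{17}{20} × \frac{1}{20} + \frac{1}{50} × \frac{19}{20}
     = \frac{123}{2000}
P(D|+) = P(+|D)P(D)/P(+) = \frac{85}{123}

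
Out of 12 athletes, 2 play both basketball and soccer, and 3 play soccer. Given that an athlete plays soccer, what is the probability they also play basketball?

P(A ∩ B) = 2/12 = 1/6
P(B) = 3/12 = 1/4
P(A|B) = P(A ∩ B) / P(B) = (1/6) / (1/4) = 2/3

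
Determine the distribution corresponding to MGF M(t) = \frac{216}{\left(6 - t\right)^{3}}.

The MGF M(t) = \frac{216}{\left(6 - t\right)^{3}} is the standard form for the Gamma distribution.
Comparing with the known MGF formula identifies: Gamma(shape α=3, rate β=6)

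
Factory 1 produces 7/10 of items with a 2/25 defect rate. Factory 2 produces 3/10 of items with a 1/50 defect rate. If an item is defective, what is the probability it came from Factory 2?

Using Bayes' theorem:
P(F1) = 7/10, P(D|F1) = 2/25
P(F2) = 3/10, P(D|F2) = 1/50
P(D) = P(D|F1)P(F1) + P(D|F2)P(F2)
     = \frac{31}{500}
P(F2|D) = P(D|F2)P(F2) / P(D)
= \frac{3}{31}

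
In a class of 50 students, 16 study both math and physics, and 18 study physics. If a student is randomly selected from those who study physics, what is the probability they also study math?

P(A ∩ B) = 16/50 = 8/25
P(B) = 18/50 = 9/25
P(A|B) = P(A ∩ B) / P(B) = (8/25) / (9/25) = 8/9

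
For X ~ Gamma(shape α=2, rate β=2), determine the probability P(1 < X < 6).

P(1 < X < 6) = ∫_{1}^{6} f(x) dx
where f(x) = 4 x e^{- 2 x}
= \frac{-13 + 3 e^{10}}{e^{12}}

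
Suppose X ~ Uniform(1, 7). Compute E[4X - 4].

For X ~ Uniform(1, 7):
E[X] = 4
E[4X - 4] = 4 × E[X] - 4 = 12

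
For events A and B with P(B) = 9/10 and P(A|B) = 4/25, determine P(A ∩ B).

By definition, P(A|B) = P(A ∩ B) / P(B)
So P(A ∩ B) = P(A|B) × P(B)
= 4/25 × 9/10
= 18/125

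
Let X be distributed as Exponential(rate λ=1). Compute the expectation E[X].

For X ~ Exponential(rate λ=1), the expected value is:
E[X] = 1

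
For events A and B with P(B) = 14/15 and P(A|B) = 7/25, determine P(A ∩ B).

By definition, P(A|B) = P(A ∩ B) / P(B)
So P(A ∩ B) = P(A|B) × P(B)
= 7/25 × 14/15
= 98/375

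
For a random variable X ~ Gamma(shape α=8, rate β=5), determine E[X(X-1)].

E[X(X-1)] = E[X² - X] = E[X²] - E[X]
E[X] = \frac{8}{5}
E[X²] = Var(X) + (E[X])² = \frac{8}{25} + (\frac{8}{5})² = \frac{72}{25}
E[X(X-1)] = \frac{72}{25} - \frac{8}{5} = \frac{32}{25}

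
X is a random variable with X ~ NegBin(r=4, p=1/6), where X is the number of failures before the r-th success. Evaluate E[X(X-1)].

E[X(X-1)] = E[X² - X] = E[X²] - E[X]
E[X] = 20
E[X²] = Var(X) + (E[X])² = 120 + (20)² = 520
E[X(X-1)] = 520 - 20 = 500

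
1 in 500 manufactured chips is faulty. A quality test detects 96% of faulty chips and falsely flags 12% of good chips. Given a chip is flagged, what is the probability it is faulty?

Let D = the rare event, + = positive/flagged.
P(D) = 1/500
P(+|D) = 96/100 = 24/25
P(+|D') = 12/100 = 3/25
P(+) = P(+|D)P(D) + P(+|D')P(D')
     = \frac{24}{25} × \frac{1}{500} + \frac{3}{25} × \frac{499}{500}
     = \frac{1521}{12500}
P(D|+) = P(+|D)P(D)/P(+) = \frac{8}{507}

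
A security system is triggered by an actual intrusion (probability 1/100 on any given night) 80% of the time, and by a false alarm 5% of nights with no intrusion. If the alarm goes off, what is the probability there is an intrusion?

Let D = the rare event, + = positive/flagged.
P(D) = 1/100
P(+|D) = 80/100 = 4/5
P(+|D') = 5/100 = 1/20
P(+) = P(+|D)P(D) + P(+|D')P(D')
     = \frac{4}{5} × \frac{1}{100} + \frac{1}{20} × \frac{99}{100}
     = \frac{23}{400}
P(D|+) = P(+|D)P(D)/P(+) = \frac{16}{115}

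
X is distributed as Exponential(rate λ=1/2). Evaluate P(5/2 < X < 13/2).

P(5/2 < X < 13/2) = ∫_{5/2}^{13/2} f(x) dx
where f(x) = \frac{e^{- \frac{x}{2}}}{2}
= - \frac{1 - e^{2}}{e^{\frac{13}{4}}}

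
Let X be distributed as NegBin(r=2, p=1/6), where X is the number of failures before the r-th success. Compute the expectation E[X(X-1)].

E[X(X-1)] = E[X² - X] = E[X²] - E[X]
E[X] = 10
E[X²] = Var(X) + (E[X])² = 60 + (10)² = 160
E[X(X-1)] = 160 - 10 = 150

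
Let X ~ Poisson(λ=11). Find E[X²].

Using the identity E[X²] = Var(X) + (E[X])²:
E[X] = 11
Var(X) = 11
E[X²] = 11 + (11)²
= 132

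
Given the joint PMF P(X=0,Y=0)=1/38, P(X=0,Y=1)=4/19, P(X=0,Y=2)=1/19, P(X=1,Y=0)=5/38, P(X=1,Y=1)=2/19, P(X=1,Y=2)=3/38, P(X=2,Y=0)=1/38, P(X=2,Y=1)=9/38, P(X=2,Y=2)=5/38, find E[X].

First find marginal of X:
P(X=0) = 11/38
P(X=1) = 6/19
P(X=2) = 15/38
E[X] = 0 × 11/38 + 1 × 6/19 + 2 × 15/38 = 21/19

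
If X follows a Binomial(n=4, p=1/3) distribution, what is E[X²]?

Using the identity E[X²] = Var(X) + (E[X])²:
E[X] = \frac{4}{3}
Var(X) = \frac{8}{9}
E[X²] = \frac{8}{9} + (\frac{4}{3})²
= \frac{8}{3}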